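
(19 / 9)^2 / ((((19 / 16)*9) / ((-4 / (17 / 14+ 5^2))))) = -0.06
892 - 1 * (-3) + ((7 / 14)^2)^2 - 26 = 13905/16 = 869.06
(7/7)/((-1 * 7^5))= -1/16807 = 0.00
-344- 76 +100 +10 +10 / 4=-615/2 = -307.50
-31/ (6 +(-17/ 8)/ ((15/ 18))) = -620/69 = -8.99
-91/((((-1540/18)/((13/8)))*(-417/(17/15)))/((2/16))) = -2873/4892800 = 0.00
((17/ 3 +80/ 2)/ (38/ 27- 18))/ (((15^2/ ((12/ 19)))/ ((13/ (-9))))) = 1781/159600 = 0.01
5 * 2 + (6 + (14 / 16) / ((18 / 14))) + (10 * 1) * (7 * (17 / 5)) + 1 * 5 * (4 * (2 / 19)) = 351283/1368 = 256.79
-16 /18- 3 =-35/9 = -3.89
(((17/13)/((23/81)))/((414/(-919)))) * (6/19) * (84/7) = -5061852/130663 = -38.74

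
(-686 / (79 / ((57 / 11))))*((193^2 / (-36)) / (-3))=-242751733/15642 = -15519.23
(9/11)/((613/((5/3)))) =15/6743 = 0.00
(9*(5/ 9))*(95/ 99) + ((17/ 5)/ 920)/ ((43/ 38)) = 47009477/9791100 = 4.80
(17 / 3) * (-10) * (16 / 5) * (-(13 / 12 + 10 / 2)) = 9928/9 = 1103.11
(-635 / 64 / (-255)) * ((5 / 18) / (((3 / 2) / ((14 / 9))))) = 4445/396576 = 0.01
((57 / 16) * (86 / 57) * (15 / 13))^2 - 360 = -3477735/10816 = -321.54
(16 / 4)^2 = 16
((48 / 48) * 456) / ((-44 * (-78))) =19/143 = 0.13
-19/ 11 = -1.73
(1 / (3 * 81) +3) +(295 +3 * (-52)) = 34507/243 = 142.00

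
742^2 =550564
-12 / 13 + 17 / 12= 77/156 = 0.49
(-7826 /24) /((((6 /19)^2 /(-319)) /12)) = 450617167/36 = 12517143.53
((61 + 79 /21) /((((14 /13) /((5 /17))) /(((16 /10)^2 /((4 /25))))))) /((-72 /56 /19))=-790400/189 = -4182.01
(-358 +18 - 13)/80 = -353/80 = -4.41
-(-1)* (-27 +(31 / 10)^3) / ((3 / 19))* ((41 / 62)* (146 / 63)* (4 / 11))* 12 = 317431594/2685375 = 118.21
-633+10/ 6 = -631.33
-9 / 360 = -1/40 = -0.02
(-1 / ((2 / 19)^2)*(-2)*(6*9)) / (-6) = -3249/2 = -1624.50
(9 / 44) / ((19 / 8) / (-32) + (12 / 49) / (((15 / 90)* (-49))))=-1382976/704561 = -1.96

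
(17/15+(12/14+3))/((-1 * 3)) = -524/315 = -1.66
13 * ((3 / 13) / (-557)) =-3/557 = -0.01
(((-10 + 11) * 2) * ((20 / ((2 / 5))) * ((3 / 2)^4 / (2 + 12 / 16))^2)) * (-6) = -492075/242 = -2033.37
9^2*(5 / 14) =405/14 = 28.93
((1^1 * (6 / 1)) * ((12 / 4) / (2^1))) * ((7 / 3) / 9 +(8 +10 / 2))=358/3 = 119.33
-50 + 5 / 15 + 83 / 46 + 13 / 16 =-51943/1104 = -47.05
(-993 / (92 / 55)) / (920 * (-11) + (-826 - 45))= 54615/1011172 = 0.05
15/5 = 3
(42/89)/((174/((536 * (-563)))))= -2112376/2581 = -818.43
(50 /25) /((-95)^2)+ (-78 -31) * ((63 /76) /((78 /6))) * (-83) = 270731579/469300 = 576.88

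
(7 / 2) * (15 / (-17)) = -105/34 = -3.09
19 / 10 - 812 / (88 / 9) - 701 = -43018/55 = -782.15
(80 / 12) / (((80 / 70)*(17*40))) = 7/816 = 0.01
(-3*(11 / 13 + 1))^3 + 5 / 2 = -735511/4394 = -167.39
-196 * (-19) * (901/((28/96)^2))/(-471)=-13147392/157 = -83741.35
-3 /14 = -0.21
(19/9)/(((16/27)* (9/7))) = 133/48 = 2.77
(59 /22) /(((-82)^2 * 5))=59/739640 = 0.00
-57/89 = -0.64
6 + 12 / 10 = 36/5 = 7.20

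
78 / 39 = 2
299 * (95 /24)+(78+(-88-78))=26293/24 = 1095.54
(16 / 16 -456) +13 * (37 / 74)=-897/2 = -448.50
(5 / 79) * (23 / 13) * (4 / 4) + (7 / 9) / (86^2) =7662049/68361228 = 0.11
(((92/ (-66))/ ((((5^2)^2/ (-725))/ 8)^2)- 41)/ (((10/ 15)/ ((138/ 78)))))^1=-427.39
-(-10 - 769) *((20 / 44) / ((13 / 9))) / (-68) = -35055/9724 = -3.60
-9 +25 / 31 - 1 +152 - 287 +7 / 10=-44483/310 = -143.49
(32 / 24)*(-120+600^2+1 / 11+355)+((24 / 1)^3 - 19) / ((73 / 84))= 398447524/803 = 496198.66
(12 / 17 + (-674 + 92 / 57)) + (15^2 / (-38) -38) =-1386835/1938 = -715.60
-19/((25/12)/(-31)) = 7068/25 = 282.72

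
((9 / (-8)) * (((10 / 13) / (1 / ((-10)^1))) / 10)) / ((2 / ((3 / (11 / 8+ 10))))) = 135/1183 = 0.11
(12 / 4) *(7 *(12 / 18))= 14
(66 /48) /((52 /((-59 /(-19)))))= 649/7904 = 0.08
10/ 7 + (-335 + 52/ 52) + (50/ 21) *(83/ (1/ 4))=9616/21 = 457.90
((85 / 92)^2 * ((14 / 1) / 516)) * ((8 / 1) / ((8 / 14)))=354025/1091856 = 0.32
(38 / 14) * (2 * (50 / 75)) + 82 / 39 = 1562/273 = 5.72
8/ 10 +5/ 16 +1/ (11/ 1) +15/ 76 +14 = 257501/16720 = 15.40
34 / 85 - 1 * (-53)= 267/5 = 53.40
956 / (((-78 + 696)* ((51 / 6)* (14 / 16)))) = 7648/36771 = 0.21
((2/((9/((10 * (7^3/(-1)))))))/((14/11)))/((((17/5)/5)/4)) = -3522.88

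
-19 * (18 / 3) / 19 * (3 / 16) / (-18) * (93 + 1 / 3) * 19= 665/6 = 110.83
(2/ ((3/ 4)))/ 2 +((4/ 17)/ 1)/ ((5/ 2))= 364/255 = 1.43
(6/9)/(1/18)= 12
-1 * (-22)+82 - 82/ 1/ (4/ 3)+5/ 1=95/2 = 47.50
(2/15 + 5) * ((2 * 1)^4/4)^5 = 78848/15 = 5256.53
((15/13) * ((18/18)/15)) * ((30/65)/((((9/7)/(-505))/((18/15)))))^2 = 7997584/2197 = 3640.23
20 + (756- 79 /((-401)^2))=124781497/160801 = 776.00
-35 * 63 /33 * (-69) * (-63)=-3195045/11 = -290458.64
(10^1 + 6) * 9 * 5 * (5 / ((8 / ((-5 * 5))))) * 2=-22500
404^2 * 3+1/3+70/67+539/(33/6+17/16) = 492180169/1005 = 489731.51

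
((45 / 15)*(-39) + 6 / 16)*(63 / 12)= -19593/32 = -612.28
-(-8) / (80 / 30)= 3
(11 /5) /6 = 11/30 = 0.37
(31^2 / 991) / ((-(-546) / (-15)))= -4805/180362 = -0.03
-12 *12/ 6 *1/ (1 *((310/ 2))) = -24/155 = -0.15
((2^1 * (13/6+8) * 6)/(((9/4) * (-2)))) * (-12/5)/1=976/15 = 65.07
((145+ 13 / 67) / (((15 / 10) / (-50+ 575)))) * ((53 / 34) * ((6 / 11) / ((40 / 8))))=108272640/12529 = 8641.76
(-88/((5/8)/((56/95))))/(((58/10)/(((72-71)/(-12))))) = 9856/8265 = 1.19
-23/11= -2.09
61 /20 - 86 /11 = -1049/220 = -4.77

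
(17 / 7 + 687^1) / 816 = 0.84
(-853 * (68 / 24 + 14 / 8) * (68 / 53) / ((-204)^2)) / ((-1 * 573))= 46915/223029936 = 0.00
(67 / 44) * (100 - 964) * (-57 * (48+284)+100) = 272420928/11 = 24765538.91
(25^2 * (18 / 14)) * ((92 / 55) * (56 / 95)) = 792.34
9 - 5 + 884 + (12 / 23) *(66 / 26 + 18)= 268716/299 = 898.72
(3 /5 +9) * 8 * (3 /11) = 1152/55 = 20.95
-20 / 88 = -5/22 = -0.23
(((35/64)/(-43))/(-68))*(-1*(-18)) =315/93568 = 0.00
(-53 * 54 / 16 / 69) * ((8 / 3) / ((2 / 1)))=-159/46 = -3.46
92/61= 1.51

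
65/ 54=1.20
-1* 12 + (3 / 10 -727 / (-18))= 1291/45 = 28.69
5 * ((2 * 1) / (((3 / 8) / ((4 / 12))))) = 80/9 = 8.89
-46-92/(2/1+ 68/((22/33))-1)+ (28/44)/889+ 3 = -6315734/143891 = -43.89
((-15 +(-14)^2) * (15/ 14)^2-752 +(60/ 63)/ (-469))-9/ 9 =-21479543/39396 = -545.22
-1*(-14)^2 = -196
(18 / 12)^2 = 9/4 = 2.25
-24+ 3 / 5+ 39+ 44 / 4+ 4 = 153/5 = 30.60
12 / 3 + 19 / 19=5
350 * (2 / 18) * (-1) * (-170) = 59500/9 = 6611.11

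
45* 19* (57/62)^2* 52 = 36112635/961 = 37578.18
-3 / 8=-0.38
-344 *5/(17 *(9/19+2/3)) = -19608/221 = -88.72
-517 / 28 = -18.46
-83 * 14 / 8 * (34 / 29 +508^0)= -36603/116 = -315.54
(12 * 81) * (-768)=-746496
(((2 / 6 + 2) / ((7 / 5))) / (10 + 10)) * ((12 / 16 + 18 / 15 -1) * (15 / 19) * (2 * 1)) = 1/8 = 0.12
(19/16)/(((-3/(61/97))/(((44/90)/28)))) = -12749/2933280 = 0.00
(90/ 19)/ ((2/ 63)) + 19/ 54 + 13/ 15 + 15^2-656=-1439329/5130 = -280.57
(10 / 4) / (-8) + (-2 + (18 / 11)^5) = 24274201/2576816 = 9.42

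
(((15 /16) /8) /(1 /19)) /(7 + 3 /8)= 285/944 = 0.30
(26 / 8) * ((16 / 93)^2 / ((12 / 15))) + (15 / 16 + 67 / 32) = 872233/276768 = 3.15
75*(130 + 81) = 15825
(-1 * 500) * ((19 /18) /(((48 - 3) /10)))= -9500/81 = -117.28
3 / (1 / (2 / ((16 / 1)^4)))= 3/32768 = 0.00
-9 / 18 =-1/2 = -0.50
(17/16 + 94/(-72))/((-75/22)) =77/1080 = 0.07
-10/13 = -0.77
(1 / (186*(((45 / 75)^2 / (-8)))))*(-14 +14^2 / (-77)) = 18200/9207 = 1.98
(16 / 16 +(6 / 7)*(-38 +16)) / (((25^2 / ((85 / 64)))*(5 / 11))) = -187/2240 = -0.08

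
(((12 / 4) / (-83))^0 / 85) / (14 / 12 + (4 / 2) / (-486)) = 486/48025 = 0.01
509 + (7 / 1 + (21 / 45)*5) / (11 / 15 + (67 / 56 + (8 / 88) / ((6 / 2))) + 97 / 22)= 30041399/58851 = 510.47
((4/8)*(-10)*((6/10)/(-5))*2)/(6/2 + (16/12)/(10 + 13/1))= 414/1055 = 0.39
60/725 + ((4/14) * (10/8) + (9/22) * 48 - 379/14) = -78101/11165 = -7.00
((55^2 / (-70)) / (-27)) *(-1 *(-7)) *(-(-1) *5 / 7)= 3025/378 = 8.00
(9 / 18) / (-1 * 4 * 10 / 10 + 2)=-1/4 = -0.25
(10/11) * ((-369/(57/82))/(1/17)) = -1714620/209 = -8203.92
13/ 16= 0.81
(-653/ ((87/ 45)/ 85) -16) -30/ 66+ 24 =-28701.94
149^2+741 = 22942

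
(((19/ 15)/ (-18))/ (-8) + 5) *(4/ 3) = 10819/1620 = 6.68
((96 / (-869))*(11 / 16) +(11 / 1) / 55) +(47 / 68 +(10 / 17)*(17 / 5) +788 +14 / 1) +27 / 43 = 930270711/1154980 = 805.44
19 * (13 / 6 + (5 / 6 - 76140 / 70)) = -144267/7 = -20609.57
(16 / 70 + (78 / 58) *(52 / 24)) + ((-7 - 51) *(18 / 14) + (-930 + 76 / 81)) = -164510701/164430 = -1000.49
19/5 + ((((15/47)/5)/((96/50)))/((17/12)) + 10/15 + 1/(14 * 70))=1054999/234906 = 4.49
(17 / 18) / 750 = 17/13500 = 0.00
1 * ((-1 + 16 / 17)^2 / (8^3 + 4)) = 1/149124 = 0.00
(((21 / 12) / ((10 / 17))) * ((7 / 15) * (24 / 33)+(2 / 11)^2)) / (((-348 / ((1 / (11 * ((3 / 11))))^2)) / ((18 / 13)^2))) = -119/175450 = 0.00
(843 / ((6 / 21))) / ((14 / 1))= 843/4 = 210.75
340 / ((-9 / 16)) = -5440/9 = -604.44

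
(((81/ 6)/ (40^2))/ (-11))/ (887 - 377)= -9/5984000 = 0.00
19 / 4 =4.75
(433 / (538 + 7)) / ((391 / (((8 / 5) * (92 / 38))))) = 0.01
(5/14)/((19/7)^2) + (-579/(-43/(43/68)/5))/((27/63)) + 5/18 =22019075/220932 = 99.66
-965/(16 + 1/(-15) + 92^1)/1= -8.94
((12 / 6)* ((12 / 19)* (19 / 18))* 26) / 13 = 2.67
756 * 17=12852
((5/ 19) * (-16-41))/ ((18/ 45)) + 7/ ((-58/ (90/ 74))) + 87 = 49.35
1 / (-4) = -1/4 = -0.25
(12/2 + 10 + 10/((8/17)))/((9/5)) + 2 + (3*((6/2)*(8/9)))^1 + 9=1429/36 = 39.69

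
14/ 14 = 1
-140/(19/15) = -2100/19 = -110.53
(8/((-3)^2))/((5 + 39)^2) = 1/2178 = 0.00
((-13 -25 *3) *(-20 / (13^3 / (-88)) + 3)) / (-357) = 104984/112047 = 0.94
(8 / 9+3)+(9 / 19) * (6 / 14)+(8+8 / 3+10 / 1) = 29636/1197 = 24.76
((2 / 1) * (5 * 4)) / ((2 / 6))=120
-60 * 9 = -540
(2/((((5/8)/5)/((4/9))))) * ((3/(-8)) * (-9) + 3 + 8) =920/9 = 102.22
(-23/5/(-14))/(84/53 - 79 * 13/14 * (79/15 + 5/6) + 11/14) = -2438/3302701 = 0.00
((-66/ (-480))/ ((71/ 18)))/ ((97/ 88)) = 1089/34435 = 0.03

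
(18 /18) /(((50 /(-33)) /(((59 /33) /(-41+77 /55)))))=59/1980 = 0.03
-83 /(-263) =83/263 = 0.32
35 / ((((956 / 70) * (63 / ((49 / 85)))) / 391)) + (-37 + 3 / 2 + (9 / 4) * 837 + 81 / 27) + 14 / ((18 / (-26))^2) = 146286583/77436 = 1889.13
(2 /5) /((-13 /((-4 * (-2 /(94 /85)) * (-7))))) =952/611 = 1.56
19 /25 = 0.76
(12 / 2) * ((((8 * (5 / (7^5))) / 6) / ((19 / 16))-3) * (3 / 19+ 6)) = -672440418/6067327 = -110.83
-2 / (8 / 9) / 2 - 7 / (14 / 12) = -57/8 = -7.12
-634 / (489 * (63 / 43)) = -27262/30807 = -0.88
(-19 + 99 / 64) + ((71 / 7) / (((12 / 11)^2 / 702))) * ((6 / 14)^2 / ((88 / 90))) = 24288659/21952 = 1106.44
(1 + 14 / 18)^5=1048576/59049 = 17.76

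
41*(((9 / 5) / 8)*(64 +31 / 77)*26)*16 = 95153292/385 = 247151.41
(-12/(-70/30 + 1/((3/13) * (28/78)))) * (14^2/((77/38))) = -536256/4499 = -119.19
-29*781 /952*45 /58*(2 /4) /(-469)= 35145/1785952 = 0.02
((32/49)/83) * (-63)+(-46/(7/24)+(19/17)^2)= -26355139/167909 = -156.96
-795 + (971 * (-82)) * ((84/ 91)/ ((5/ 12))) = -11517243/65 = -177188.35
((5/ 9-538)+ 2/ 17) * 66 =-1808642/51 = -35463.57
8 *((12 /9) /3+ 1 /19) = 680/171 = 3.98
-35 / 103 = -0.34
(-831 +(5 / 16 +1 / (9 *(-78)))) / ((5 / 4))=-4665149/7020 = -664.55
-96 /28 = -24/7 = -3.43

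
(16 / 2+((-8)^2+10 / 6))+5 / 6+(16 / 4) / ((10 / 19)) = 821/10 = 82.10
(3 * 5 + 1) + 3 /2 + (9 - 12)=29/2 = 14.50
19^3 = 6859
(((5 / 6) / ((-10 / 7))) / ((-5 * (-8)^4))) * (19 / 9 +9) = 35/110592 = 0.00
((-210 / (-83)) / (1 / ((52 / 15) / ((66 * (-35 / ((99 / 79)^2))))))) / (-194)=7722/251231455 = 0.00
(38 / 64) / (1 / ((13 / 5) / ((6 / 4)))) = 247/240 = 1.03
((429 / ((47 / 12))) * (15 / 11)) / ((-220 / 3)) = -1053/517 = -2.04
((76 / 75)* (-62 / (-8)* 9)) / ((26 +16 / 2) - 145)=-589/925 = -0.64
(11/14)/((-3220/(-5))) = 11/9016 = 0.00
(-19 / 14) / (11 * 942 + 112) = -19/146636 = 0.00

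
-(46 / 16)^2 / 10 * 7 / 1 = -3703/640 = -5.79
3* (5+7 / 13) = 216/13 = 16.62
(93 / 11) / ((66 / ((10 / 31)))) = 5/121 = 0.04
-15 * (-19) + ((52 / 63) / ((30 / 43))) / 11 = 2963693/10395 = 285.11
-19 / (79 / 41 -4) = 779/85 = 9.16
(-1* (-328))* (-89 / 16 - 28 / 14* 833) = -1096545/2 = -548272.50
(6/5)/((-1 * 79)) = -6/395 = -0.02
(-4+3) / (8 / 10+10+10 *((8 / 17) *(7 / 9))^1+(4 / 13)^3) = -1680705/24352174 = -0.07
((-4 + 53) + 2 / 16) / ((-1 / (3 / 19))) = -1179/152 = -7.76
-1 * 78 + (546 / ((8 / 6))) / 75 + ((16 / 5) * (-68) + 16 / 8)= -14407/50 = -288.14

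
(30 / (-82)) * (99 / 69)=-495/943 = -0.52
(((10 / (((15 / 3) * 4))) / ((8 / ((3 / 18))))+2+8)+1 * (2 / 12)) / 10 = 977/960 = 1.02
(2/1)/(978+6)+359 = 359.00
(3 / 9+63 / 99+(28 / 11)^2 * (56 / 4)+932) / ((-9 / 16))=-5945536/3267 = -1819.88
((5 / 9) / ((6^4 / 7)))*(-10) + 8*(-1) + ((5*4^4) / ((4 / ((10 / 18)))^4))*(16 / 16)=-396479/52488 = -7.55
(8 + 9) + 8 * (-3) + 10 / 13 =-81/13 = -6.23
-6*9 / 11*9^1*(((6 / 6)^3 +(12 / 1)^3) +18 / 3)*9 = -7588890/11 = -689899.09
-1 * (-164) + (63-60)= 167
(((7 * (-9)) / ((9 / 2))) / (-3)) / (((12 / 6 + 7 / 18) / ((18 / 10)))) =756/215 = 3.52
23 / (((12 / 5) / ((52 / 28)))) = 1495/84 = 17.80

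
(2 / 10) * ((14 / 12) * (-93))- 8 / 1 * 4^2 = -1497/10 = -149.70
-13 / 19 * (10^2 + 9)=-1417/19 = -74.58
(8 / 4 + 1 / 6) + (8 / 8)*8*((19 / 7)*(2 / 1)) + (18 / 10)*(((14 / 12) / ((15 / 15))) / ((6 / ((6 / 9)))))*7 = 1653/35 = 47.23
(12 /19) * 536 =6432/19 = 338.53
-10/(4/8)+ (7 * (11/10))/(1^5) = -123/10 = -12.30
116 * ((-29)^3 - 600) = -2898724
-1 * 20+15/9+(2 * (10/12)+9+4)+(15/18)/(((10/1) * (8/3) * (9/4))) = -263/72 = -3.65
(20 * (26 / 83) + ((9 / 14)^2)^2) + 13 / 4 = 30883599/3188528 = 9.69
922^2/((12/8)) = 1700168/3 = 566722.67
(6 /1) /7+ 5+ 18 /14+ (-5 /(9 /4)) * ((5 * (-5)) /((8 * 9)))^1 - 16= -9169/1134 = -8.09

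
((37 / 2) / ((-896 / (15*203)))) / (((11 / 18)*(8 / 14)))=-1013985/5632 = -180.04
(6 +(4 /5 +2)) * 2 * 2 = 176/5 = 35.20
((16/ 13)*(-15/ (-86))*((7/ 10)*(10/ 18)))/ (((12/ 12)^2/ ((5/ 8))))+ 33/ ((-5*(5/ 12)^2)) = -15916333/419250 = -37.96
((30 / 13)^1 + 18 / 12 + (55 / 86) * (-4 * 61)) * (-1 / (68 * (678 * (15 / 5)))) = 170203/154632816 = 0.00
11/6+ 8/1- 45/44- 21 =-1609/132 = -12.19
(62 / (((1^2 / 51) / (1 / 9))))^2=1110916/9 = 123435.11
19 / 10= 1.90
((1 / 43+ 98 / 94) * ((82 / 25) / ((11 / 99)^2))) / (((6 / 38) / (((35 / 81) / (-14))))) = -559322/10105 = -55.35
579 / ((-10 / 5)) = -579/2 = -289.50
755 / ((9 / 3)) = 755/3 = 251.67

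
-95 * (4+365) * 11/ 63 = -42845/7 = -6120.71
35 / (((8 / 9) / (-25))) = -7875/8 = -984.38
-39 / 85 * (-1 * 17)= 39/5 = 7.80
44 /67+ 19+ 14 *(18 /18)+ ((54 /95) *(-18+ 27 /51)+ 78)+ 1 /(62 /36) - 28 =249251089/3354355 = 74.31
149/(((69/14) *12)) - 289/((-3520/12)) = 638389/182160 = 3.50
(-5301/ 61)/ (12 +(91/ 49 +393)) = -0.21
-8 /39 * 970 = -198.97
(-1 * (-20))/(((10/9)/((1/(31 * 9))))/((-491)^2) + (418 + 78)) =2410810/59788243 = 0.04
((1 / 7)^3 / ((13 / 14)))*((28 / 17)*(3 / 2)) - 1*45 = -69603/1547 = -44.99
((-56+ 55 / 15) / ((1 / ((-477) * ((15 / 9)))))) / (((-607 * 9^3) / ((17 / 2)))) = -0.80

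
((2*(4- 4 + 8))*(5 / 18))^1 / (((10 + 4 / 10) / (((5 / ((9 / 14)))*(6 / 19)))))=7000/6669 = 1.05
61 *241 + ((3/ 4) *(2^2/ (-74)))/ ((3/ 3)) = 1087871/74 = 14700.96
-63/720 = -7/80 = -0.09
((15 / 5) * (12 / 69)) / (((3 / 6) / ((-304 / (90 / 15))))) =-1216/23 = -52.87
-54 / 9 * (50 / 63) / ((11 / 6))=-200/77 = -2.60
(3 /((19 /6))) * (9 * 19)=162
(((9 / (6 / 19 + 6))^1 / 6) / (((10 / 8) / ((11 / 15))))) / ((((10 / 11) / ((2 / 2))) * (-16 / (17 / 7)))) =-39083/1680000 = -0.02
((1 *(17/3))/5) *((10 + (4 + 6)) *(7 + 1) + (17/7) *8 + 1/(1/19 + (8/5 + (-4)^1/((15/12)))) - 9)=424286/2205 = 192.42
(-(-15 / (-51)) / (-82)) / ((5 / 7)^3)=343/34850 = 0.01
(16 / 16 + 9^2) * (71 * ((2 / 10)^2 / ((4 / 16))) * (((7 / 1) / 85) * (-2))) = -326032/2125 = -153.43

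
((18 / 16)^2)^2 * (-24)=-19683/512 = -38.44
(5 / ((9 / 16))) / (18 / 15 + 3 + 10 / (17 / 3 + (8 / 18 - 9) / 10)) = 173200/122337 = 1.42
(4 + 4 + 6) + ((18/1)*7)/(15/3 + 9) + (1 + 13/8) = 205/8 = 25.62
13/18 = 0.72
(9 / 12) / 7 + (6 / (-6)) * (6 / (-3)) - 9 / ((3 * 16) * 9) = 701/336 = 2.09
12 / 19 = 0.63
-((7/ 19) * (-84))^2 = -957.74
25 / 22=1.14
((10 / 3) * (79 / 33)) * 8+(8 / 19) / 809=97145512/1521729 = 63.84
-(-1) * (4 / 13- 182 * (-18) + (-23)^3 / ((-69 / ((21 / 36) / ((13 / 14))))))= 792577/234 = 3387.08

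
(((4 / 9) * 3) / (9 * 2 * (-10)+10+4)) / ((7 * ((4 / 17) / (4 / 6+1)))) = -85/10458 = -0.01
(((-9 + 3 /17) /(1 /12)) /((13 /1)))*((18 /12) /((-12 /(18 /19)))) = 0.96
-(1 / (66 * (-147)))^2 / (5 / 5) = -1/94128804 = 0.00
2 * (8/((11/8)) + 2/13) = 1708/143 = 11.94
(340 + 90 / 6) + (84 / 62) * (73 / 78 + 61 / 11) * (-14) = 1028737/4433 = 232.06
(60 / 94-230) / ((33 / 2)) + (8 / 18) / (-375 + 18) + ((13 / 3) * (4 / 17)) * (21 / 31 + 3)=-47526980/4681341 = -10.15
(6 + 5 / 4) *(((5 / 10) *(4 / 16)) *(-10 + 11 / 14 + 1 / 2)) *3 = -5307/224 = -23.69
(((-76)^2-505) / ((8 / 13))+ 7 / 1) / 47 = 182.39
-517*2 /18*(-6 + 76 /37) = 75482/333 = 226.67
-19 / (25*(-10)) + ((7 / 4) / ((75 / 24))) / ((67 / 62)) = 9953/16750 = 0.59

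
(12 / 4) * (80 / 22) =120/11 = 10.91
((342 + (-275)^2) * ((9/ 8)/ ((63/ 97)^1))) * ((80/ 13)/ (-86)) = -36843995/3913 = -9415.79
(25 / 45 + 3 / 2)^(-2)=324/1369 = 0.24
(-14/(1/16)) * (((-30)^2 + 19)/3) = -205856/3 = -68618.67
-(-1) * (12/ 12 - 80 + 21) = -58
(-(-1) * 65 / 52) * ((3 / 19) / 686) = 15/52136 = 0.00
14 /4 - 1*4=-1/2 = -0.50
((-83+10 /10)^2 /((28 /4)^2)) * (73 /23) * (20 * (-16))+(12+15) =-157042211/1127 = -139345.35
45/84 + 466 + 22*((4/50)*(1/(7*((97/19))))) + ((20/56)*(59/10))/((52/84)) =207429561/441350 = 469.99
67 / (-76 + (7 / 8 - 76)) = -536/1209 = -0.44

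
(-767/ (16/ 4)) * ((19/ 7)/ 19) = -27.39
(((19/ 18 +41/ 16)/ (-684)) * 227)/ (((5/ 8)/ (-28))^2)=-2409.91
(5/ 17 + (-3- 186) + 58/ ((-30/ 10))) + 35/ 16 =-167975/816 = -205.85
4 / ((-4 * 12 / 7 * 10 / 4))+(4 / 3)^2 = 139/90 = 1.54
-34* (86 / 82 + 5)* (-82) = 16864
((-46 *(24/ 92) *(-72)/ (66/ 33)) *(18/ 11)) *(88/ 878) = 31104/439 = 70.85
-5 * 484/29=-2420/29 = -83.45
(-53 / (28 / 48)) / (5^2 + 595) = -159/1085 = -0.15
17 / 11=1.55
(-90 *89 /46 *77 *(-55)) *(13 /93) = 73498425/713 = 103083.35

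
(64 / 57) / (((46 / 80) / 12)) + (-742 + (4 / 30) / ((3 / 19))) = -14114024/19665 = -717.72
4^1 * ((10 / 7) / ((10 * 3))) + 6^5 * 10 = 1632964/21 = 77760.19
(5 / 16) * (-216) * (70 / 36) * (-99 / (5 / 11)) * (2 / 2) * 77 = 8804565/4 = 2201141.25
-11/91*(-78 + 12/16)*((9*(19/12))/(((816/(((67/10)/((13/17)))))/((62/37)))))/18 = 44711579/336161280 = 0.13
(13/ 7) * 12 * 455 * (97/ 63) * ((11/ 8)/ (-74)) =-901615/3108 = -290.09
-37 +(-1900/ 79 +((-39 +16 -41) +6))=-119.05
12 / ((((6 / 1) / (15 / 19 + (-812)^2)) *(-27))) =-25055102/513 = -48840.35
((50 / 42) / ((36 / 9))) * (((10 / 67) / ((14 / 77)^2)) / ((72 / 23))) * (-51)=-5913875/270144 = -21.89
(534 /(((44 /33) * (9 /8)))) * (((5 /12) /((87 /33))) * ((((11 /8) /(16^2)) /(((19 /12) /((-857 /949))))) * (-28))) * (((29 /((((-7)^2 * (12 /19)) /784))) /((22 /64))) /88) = 2669555/22776 = 117.21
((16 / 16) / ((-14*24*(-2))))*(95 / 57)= 5/2016 = 0.00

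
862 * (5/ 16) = 2155/8 = 269.38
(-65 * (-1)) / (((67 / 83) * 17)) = 5395/1139 = 4.74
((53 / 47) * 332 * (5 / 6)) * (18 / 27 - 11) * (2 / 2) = -1363690/423 = -3223.85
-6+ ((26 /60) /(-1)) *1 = -193/30 = -6.43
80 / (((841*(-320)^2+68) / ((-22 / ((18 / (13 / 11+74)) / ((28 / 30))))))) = -46312/581299659 = 0.00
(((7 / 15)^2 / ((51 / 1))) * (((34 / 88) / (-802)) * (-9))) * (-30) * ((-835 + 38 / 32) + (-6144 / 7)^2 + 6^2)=-603354291/1411520 = -427.45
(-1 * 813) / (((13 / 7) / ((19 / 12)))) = -36043/52 = -693.13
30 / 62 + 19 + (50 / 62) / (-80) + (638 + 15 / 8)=327037/496 = 659.35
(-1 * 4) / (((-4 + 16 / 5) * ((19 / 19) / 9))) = 45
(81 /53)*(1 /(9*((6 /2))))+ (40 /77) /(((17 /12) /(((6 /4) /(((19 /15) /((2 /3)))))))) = 456213/1318163 = 0.35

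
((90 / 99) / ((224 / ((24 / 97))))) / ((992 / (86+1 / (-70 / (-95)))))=18345/207458944 = 0.00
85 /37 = 2.30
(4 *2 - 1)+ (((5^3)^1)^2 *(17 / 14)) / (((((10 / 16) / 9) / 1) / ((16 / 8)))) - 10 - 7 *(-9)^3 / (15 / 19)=19351128/35 = 552889.37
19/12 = 1.58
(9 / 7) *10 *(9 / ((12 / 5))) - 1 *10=535/14 = 38.21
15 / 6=2.50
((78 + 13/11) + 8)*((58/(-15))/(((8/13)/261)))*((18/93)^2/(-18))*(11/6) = 10484747/19220 = 545.51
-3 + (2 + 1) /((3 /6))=3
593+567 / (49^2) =203480/343 = 593.24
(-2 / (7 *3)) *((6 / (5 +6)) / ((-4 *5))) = 1/385 = 0.00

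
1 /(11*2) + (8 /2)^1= 89/22 = 4.05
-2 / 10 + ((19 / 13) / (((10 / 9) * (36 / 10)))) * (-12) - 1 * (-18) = 872/65 = 13.42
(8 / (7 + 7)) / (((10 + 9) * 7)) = 4/931 = 0.00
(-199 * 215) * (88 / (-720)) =94127/18 = 5229.28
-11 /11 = -1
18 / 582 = 3/97 = 0.03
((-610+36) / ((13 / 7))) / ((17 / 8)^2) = -257152/3757 = -68.45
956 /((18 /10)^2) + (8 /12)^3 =23924/81 = 295.36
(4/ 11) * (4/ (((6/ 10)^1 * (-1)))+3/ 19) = -1484/627 = -2.37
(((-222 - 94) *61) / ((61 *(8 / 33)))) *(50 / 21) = -21725/7 = -3103.57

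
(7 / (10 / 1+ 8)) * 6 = 7/3 = 2.33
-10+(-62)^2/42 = 1712/21 = 81.52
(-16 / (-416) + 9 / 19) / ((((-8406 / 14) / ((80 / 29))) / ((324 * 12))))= -30602880/3345121 = -9.15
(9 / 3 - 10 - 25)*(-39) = 1248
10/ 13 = 0.77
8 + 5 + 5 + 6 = 24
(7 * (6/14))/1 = 3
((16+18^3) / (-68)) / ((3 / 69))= -1978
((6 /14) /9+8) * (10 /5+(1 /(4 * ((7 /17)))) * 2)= 25.87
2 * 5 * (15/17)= 150/17 = 8.82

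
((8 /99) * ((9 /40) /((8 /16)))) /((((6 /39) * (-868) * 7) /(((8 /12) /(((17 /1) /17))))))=-13/501270 = 0.00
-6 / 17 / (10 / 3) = -9/85 = -0.11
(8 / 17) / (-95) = -8/1615 = 0.00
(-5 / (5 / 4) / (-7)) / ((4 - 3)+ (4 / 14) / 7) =28/51 = 0.55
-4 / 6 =-2/3 = -0.67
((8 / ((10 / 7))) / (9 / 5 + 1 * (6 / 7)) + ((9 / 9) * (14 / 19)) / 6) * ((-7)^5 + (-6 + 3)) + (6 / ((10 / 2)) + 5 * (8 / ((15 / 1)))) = -110402296/2945 = -37488.05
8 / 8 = 1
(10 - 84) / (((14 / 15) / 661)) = -366855/7 = -52407.86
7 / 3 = 2.33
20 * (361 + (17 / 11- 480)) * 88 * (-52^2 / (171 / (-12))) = -117678080/3 = -39226026.67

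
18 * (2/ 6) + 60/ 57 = 134/19 = 7.05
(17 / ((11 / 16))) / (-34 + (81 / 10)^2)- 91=-3136961/34771 = -90.22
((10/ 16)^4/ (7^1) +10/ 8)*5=182325/28672 = 6.36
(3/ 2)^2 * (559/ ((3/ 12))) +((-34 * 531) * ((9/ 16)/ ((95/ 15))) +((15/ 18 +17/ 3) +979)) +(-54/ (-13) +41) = 8809351/1976 = 4458.17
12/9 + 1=7/3 = 2.33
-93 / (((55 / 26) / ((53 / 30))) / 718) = -15335762/275 = -55766.41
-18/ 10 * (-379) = 3411/5 = 682.20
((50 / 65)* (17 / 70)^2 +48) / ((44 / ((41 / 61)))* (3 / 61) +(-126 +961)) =12548009/218917790 = 0.06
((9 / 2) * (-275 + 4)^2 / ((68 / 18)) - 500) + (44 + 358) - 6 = 5941649/68 = 87377.19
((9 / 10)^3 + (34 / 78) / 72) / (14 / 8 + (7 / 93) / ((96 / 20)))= 7998124/19212375 = 0.42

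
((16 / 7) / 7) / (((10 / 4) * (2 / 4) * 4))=16/245 = 0.07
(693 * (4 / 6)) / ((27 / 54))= 924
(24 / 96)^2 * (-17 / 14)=-17/224 = -0.08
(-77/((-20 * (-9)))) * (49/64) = -3773/11520 = -0.33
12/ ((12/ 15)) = 15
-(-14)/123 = 14/123 = 0.11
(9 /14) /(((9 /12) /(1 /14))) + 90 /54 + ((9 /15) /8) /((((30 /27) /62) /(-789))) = -97026971/29400 = -3300.24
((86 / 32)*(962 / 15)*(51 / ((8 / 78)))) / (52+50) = 268879/320 = 840.25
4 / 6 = 2/3 = 0.67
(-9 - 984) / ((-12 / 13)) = 4303/4 = 1075.75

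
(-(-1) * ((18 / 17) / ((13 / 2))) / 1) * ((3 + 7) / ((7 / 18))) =6480/1547 = 4.19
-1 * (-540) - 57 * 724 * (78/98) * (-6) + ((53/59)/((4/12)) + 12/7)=571319895/2891 = 197620.16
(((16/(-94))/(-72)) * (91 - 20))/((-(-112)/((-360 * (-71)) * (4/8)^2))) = 25205/2632 = 9.58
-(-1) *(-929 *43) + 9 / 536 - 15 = -21419623/536 = -39961.98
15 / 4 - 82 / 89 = 1007/356 = 2.83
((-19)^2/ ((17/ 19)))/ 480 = 6859/8160 = 0.84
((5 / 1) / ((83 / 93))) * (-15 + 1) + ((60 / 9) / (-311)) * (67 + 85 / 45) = -55693670/696951 = -79.91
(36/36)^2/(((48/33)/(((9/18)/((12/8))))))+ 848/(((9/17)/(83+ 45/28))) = 136606247/1008 = 135522.07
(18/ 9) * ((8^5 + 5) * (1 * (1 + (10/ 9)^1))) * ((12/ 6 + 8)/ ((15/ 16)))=39851968/27 = 1475998.81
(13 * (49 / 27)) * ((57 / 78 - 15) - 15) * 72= -149156/3 = -49718.67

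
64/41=1.56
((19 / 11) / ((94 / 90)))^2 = 731025/267289 = 2.73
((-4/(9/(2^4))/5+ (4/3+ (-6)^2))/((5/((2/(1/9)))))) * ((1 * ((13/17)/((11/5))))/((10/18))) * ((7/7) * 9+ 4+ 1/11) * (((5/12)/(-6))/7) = -756288/71995 = -10.50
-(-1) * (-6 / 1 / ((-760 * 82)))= 3/31160 = 0.00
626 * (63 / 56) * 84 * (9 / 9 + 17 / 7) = 202824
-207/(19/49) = -10143/19 = -533.84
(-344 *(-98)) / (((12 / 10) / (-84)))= -2359840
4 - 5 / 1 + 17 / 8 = 9/8 = 1.12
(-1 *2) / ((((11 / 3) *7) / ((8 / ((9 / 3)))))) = -16/77 = -0.21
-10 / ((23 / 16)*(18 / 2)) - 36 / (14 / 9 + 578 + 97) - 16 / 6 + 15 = 14503909/1260423 = 11.51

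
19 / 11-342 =-3743/11 = -340.27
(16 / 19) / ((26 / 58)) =464/247 = 1.88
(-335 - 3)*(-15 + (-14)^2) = -61178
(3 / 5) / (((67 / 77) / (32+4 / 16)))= 29799/1340 = 22.24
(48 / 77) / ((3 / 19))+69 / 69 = 381/77 = 4.95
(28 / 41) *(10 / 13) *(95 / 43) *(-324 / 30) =-287280/22919 = -12.53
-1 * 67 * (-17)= 1139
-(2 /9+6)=-56/9 = -6.22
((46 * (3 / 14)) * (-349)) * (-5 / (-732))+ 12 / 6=-36719/1708 = -21.50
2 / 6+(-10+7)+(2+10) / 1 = 28/3 = 9.33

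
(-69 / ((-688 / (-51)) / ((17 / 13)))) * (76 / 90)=-126293/22360 = -5.65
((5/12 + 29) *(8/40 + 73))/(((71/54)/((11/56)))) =6395301/19880 = 321.70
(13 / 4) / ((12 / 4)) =13/12 = 1.08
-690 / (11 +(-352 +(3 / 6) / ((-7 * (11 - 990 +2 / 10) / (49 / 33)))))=222872760/110144329 = 2.02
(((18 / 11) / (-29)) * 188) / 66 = -564/3509 = -0.16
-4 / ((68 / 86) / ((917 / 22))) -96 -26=-62245/187 = -332.86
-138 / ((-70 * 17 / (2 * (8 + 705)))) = 98394/595 = 165.37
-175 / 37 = -4.73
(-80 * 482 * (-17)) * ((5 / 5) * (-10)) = -6555200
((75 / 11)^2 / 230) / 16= 1125/89056 = 0.01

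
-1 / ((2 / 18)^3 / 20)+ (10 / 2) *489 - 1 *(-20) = -12115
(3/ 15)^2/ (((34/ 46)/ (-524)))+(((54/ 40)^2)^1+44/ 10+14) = -55319/6800 = -8.14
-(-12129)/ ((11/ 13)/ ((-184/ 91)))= -2231736/77 = -28983.58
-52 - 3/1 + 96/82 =-2207/41 = -53.83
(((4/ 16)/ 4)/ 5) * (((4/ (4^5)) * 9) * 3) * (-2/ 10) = -27/102400 = 0.00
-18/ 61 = -0.30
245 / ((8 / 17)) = 4165/8 = 520.62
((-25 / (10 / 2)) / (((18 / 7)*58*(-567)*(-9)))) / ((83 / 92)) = -115/15792327 = 0.00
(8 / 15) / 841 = 8/12615 = 0.00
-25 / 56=-0.45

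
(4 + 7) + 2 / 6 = 34/3 = 11.33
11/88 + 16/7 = 135/56 = 2.41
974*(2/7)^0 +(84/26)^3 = 2213966/2197 = 1007.72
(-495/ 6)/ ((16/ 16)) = -165/2 = -82.50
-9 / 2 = -4.50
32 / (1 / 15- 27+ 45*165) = 480/110971 = 0.00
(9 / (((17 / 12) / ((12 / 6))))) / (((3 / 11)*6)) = 132/17 = 7.76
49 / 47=1.04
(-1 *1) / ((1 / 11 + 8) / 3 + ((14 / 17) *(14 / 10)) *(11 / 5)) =-14025/73399 = -0.19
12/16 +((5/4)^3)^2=18697/4096 = 4.56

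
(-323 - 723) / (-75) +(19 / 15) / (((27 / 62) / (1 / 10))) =28831/2025 = 14.24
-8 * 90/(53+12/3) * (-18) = 4320/19 = 227.37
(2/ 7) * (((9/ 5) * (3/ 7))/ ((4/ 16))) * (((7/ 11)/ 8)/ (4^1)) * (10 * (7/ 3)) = 9/22 = 0.41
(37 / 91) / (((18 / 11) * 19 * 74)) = 11/62244 = 0.00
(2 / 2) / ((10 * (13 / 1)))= 1/130 = 0.01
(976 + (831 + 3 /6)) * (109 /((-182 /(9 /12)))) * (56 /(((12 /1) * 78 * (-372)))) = 0.13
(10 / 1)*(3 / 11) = 30/11 = 2.73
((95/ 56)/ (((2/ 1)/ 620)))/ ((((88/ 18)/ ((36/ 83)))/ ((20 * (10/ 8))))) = 29818125/25564 = 1166.41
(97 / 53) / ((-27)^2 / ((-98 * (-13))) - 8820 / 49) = -123578/12115323 = -0.01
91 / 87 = 1.05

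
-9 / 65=-0.14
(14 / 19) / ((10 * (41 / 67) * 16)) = 469/62320 = 0.01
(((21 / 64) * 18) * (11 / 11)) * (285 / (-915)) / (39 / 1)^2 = -399/329888 = 0.00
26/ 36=13/18 = 0.72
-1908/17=-112.24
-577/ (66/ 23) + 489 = 19003/66 = 287.92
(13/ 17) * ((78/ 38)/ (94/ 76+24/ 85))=5070/4907 = 1.03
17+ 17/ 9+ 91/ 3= 443/9 = 49.22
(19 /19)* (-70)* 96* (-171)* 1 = 1149120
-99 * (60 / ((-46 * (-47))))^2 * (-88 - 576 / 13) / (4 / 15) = 574695000/15191293 = 37.83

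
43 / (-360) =-43/360 = -0.12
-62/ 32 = -31/16 = -1.94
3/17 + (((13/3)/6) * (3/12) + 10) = 12677/1224 = 10.36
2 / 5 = 0.40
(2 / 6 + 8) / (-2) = -25/6 = -4.17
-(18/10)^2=-81/25 = -3.24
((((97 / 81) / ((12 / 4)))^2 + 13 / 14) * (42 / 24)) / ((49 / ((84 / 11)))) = 899363/3031182 = 0.30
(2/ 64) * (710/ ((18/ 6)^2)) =2.47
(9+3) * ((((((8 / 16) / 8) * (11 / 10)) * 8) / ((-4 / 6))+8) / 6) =287/20 = 14.35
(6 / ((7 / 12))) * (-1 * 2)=-144/7 = -20.57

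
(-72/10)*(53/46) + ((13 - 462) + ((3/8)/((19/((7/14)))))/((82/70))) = -655457221/1433360 = -457.29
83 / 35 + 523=18388/35 = 525.37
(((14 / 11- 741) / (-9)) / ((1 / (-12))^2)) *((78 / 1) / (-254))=-5077488/1397 = -3634.57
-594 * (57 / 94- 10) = 262251/47 = 5579.81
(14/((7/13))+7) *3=99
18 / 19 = 0.95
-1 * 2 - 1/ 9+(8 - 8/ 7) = 299/63 = 4.75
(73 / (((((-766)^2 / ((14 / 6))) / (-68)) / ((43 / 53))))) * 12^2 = -17929968/7774517 = -2.31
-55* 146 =-8030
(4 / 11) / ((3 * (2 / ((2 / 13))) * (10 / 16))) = 32/2145 = 0.01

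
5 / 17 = 0.29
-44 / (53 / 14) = -616/53 = -11.62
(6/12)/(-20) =-1/40 = -0.02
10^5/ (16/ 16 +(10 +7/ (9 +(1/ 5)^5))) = 401800000/47323 = 8490.59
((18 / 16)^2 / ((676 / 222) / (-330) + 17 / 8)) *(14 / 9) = 1153845/1240012 = 0.93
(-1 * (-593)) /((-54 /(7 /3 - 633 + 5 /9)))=3362903/486 = 6919.55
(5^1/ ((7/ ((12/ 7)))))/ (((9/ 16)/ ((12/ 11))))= 1280/539 = 2.37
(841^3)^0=1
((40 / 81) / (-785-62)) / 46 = -20/1577961 = 0.00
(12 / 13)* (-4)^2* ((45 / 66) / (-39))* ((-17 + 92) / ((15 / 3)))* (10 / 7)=-5.53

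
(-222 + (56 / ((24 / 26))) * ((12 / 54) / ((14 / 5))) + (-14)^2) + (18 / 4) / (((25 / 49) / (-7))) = -111949/1350 = -82.93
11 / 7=1.57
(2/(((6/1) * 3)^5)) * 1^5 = 1/944784 = 0.00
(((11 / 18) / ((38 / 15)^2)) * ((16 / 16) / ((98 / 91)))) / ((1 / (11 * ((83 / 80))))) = 1.01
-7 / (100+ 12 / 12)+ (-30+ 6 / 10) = -14882/505 = -29.47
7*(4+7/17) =525/17 = 30.88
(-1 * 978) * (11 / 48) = -224.12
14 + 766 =780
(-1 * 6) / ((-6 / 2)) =2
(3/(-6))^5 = -1/32 = -0.03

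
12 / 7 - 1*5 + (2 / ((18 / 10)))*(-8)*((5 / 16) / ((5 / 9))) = -58/7 = -8.29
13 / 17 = 0.76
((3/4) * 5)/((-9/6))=-5/2 = -2.50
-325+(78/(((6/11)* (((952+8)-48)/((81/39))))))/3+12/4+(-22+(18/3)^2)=-93599/304 = -307.89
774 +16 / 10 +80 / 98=190222/245 = 776.42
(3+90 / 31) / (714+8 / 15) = 2745/332258 = 0.01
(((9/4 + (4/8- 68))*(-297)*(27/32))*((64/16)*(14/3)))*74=180692127/8 = 22586515.88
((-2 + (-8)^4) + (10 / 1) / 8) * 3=49143/4 = 12285.75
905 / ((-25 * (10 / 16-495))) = 0.07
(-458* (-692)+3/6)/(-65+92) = 211291/18 = 11738.39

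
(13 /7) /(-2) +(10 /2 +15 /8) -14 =-451/56 = -8.05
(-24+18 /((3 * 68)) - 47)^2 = 5812921/1156 = 5028.48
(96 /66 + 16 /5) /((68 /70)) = 4.79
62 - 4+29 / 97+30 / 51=97105/1649 = 58.89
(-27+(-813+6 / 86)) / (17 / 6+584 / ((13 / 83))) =-2817126/12515279 = -0.23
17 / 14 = 1.21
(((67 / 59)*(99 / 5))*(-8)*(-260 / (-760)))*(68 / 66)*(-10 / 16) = 44421/1121 = 39.63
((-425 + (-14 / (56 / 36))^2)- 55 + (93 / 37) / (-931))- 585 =-33895941/34447 = -984.00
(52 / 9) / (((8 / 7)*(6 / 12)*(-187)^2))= 91/314721 = 0.00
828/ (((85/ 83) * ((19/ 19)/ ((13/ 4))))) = 223353/85 = 2627.68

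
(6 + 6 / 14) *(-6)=-270/7 = -38.57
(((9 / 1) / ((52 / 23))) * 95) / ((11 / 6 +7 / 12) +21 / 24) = 117990/1027 = 114.89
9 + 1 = 10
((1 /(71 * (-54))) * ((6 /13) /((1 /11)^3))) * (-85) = 113135/8307 = 13.62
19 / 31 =0.61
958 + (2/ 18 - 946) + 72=757/9 = 84.11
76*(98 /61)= 7448/61 = 122.10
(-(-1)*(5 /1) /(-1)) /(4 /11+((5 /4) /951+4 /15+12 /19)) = -6625300/1673811 = -3.96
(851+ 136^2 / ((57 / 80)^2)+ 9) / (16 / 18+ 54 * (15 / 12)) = 242337080/444391 = 545.32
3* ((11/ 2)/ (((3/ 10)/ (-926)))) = -50930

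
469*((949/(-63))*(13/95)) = -826579/855 = -966.76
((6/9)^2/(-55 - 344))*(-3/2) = 2/1197 = 0.00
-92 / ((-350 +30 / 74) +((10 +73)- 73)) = 3404/12565 = 0.27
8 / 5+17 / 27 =301/135 = 2.23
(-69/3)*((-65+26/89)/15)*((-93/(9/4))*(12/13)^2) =-3494.38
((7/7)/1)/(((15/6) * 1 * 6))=1/15 = 0.07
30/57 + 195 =3715/19 = 195.53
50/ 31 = 1.61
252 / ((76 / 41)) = 2583/19 = 135.95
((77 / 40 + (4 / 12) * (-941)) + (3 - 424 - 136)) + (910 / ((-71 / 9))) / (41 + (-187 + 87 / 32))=-968721389/1116120 = -867.94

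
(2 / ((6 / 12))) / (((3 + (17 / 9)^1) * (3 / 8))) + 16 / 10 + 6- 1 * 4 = 318/55 = 5.78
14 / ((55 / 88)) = 112/5 = 22.40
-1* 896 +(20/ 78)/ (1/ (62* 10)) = -28744/39 = -737.03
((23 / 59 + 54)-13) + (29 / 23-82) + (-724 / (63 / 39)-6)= -14064403/28497 = -493.54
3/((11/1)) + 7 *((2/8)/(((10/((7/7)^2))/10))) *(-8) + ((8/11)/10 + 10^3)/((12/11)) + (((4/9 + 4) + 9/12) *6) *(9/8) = 2476501/2640 = 938.07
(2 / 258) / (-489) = -1/63081 = 0.00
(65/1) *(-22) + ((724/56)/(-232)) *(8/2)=-1161341/812 = -1430.22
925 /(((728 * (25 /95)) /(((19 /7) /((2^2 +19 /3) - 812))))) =-1083/66248 = -0.02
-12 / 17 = -0.71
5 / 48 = 0.10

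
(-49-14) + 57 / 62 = -3849/62 = -62.08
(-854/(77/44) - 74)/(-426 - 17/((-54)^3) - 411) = 88494768/131797351 = 0.67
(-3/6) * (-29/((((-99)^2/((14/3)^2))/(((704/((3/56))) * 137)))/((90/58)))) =90008.95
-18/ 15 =-6/5 = -1.20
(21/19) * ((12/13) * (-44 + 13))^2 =2906064/3211 = 905.03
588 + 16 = 604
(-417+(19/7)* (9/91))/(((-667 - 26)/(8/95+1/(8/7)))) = 10751049/18638620 = 0.58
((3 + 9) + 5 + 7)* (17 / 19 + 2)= 1320/19 = 69.47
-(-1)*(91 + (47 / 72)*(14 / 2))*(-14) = -48167/36 = -1337.97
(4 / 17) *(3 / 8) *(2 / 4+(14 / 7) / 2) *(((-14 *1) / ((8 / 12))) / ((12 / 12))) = -189/68 = -2.78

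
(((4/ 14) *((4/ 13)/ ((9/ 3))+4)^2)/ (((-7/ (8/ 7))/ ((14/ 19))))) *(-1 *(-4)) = -3276800/1416051 = -2.31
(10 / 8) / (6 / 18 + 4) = 15/52 = 0.29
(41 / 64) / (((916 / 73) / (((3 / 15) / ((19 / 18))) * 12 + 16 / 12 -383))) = -323624111/16707840 = -19.37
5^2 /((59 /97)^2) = 235225/3481 = 67.57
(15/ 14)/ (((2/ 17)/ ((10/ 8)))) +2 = 1499/112 = 13.38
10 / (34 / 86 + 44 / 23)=9890/2283 = 4.33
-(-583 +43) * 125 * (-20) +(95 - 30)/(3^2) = -12149935/9 = -1349992.78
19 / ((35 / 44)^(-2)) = 12.02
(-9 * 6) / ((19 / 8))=-432/19 = -22.74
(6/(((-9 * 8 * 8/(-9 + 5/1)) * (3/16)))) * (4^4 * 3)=512/3 = 170.67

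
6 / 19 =0.32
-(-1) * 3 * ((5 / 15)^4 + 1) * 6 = 164/9 = 18.22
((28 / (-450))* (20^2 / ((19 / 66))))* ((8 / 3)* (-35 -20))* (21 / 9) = 15178240/513 = 29587.21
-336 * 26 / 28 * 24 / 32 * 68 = -15912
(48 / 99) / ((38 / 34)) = 0.43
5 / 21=0.24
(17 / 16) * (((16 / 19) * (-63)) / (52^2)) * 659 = -705789/51376 = -13.74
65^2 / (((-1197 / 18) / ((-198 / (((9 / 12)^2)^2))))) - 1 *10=39748.06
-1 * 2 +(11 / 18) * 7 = 41/18 = 2.28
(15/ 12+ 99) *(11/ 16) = 4411/64 = 68.92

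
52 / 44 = 13/11 = 1.18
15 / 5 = 3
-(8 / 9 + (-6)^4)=-11672/9 = -1296.89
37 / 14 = 2.64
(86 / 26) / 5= 43/65 = 0.66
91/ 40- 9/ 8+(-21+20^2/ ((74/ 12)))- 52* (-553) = 21312751/740 = 28801.01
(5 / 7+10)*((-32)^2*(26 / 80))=24960/7 = 3565.71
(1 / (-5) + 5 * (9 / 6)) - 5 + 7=93/10 = 9.30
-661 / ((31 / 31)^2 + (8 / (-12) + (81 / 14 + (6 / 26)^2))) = -4691778/43811 = -107.09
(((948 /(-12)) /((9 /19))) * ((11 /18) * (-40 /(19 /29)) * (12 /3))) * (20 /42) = 20160800/1701 = 11852.32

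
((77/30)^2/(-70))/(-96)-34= -29375153/864000 = -34.00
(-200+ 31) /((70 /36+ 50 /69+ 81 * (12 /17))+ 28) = -1189422/618257 = -1.92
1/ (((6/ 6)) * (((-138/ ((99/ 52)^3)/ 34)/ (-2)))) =3.40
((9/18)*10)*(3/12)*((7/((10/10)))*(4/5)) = 7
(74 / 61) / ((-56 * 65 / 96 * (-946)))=444/13128115 = 0.00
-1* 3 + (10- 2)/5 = -7/5 = -1.40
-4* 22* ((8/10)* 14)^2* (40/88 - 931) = 256800768/25 = 10272030.72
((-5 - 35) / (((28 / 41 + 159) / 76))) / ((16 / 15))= -116850/6547 = -17.85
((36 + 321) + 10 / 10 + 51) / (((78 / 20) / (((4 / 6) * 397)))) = 3247460/117 = 27756.07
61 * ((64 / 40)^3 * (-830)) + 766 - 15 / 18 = -30992297/150 = -206615.31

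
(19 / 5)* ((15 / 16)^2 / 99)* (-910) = -43225/1408 = -30.70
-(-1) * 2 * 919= 1838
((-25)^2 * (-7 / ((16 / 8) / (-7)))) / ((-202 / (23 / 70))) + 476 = 364483/808 = 451.09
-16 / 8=-2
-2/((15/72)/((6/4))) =-14.40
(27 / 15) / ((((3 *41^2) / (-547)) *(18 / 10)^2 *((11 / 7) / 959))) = -18360055/499257 = -36.77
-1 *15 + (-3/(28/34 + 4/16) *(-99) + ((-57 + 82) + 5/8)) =167773/584 = 287.28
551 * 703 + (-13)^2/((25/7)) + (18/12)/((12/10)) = 38740157/100 = 387401.57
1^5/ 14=1/14 = 0.07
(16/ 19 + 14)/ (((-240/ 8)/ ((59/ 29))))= -2773/2755 = -1.01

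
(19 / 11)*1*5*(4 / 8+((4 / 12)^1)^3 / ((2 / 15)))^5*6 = 3193330/216513 = 14.75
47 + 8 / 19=901/19 = 47.42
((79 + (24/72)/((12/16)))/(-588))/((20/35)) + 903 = 2729957/3024 = 902.76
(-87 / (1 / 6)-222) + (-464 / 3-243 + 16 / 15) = -5703/5 = -1140.60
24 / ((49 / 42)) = 144/7 = 20.57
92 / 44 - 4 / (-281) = 6507/3091 = 2.11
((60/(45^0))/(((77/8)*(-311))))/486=-80/1939707 = 0.00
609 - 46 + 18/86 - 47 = 516.21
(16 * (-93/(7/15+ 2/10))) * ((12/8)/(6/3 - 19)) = 3348/17 = 196.94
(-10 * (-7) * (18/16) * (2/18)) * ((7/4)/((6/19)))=4655/96 = 48.49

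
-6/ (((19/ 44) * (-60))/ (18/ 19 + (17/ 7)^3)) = 2189462/619115 = 3.54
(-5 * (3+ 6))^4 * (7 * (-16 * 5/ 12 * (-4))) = 765450000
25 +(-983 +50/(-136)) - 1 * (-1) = -65101/68 = -957.37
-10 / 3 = -3.33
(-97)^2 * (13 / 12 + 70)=8025877/12 = 668823.08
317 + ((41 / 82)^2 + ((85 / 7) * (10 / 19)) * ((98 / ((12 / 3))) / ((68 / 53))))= 16693/38 = 439.29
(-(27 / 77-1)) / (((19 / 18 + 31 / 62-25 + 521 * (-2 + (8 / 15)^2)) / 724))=-8145000/15891337 = -0.51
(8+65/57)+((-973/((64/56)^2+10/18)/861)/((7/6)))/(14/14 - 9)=70648673/7674708 = 9.21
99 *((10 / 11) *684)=61560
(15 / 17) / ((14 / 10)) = 0.63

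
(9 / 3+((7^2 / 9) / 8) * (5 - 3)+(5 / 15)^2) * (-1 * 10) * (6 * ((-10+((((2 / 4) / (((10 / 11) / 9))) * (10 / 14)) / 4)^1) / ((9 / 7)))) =1902.56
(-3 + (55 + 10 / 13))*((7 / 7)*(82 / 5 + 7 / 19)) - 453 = 533343/1235 = 431.86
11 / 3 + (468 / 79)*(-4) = -4747/237 = -20.03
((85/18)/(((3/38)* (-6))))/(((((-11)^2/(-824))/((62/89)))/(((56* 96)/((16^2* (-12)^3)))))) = -36096865/62804808 = -0.57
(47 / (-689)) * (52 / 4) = -47/53 = -0.89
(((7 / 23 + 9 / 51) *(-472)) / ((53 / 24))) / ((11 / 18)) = -38333952/227953 = -168.17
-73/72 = -1.01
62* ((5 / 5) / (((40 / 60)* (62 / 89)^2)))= 23763/124 = 191.64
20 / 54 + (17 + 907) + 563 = 40159/27 = 1487.37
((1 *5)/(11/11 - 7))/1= -5/6 = -0.83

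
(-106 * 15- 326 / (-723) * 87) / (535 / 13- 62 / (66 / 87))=26722124/699141 = 38.22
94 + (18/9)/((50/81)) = 97.24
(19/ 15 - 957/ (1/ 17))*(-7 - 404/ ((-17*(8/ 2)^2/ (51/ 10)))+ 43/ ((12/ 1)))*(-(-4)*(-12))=243527968/75 = 3247039.57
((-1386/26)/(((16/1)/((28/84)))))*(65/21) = -55/16 = -3.44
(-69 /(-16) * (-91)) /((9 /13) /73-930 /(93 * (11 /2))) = 216.97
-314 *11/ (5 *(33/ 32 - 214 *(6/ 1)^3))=110528/7395675 = 0.01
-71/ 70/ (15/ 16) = -568/525 = -1.08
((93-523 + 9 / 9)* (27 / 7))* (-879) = 10181457/7 = 1454493.86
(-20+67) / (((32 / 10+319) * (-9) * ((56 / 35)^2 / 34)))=-99875/463968 = -0.22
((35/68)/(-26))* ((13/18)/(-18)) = 35/44064 = 0.00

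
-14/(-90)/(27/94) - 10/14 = -1469/8505 = -0.17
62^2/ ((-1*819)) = -3844/819 = -4.69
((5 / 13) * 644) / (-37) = -3220/481 = -6.69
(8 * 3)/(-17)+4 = 44/17 = 2.59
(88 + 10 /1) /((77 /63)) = 882/11 = 80.18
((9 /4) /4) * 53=477/16 = 29.81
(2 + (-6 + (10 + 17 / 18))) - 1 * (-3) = 9.94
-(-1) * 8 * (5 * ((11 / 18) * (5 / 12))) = 275/27 = 10.19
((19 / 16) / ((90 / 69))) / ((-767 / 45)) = -0.05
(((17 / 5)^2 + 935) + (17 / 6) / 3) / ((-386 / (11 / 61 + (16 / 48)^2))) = -3411016/4768065 = -0.72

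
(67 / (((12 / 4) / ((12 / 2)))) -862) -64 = -792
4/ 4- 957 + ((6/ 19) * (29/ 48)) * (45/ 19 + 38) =-2738685/2888 = -948.30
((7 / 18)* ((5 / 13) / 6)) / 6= 35/8424 = 0.00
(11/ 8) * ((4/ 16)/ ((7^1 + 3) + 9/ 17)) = 187/5728 = 0.03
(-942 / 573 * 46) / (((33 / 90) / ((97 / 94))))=-21016020/98747 = -212.83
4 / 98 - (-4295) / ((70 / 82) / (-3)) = -739597/49 = -15093.82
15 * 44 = 660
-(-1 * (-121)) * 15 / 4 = -1815/4 = -453.75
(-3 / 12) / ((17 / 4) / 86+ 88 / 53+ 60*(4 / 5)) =-4558/906309 = -0.01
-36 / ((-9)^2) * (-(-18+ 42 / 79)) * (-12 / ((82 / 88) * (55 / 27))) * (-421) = -20663.44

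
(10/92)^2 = 25/2116 = 0.01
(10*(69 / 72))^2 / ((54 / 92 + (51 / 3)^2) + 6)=304175/978984 = 0.31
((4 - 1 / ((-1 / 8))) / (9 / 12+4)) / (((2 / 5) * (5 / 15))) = 18.95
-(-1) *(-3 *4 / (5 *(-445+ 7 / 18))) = 216/40015 = 0.01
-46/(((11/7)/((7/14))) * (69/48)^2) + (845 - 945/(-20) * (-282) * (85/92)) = -23220871/2024 = -11472.76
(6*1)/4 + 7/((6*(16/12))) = 19/8 = 2.38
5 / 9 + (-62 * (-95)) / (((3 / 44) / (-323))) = -251126035/9 = -27902892.78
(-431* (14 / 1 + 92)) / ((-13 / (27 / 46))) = 616761/299 = 2062.75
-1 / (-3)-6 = -17/3 = -5.67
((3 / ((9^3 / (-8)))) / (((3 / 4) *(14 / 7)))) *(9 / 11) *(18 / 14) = -16/693 = -0.02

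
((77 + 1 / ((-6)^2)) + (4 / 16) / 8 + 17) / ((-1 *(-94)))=27089/27072 = 1.00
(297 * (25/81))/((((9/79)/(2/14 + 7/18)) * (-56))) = -1455575/190512 = -7.64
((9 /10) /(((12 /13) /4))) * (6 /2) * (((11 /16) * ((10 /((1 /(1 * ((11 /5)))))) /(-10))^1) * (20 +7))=-382239/800 = -477.80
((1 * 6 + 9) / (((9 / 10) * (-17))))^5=-0.91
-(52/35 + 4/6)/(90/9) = -113/525 = -0.22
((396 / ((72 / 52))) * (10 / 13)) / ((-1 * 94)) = -110/47 = -2.34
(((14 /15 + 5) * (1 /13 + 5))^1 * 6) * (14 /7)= 23496/65 = 361.48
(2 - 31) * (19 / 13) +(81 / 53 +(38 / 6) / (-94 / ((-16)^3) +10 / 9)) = -35.27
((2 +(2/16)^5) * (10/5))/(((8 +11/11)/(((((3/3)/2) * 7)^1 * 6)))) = 458759/49152 = 9.33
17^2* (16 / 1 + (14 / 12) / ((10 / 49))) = 376567/60 = 6276.12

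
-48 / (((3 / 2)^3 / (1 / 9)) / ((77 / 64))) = -154/81 = -1.90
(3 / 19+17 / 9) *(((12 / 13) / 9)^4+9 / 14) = 520613825/395598411 = 1.32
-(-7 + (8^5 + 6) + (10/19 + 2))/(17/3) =-1867863/323 = -5782.86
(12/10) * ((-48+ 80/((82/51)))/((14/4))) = 864/1435 = 0.60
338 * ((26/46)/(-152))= -2197/1748 = -1.26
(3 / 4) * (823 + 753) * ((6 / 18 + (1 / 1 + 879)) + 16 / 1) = 1059466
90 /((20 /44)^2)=2178/5 = 435.60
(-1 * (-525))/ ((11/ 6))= 3150/11 = 286.36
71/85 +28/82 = 4101/3485 = 1.18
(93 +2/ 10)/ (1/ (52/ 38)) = 12116/95 = 127.54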